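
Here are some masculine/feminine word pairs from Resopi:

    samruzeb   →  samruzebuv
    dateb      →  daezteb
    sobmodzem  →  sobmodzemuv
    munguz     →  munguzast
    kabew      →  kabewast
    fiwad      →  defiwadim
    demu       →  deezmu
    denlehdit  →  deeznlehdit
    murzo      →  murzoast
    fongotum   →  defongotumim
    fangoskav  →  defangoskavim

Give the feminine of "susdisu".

"susdisu" begins with s-. The stems beginning with s- (sobmodzem → sobmodzemuv, samruzeb → samruzebuv) add -uv.
The other patterns: stems beginning with f- add de- … -im around the stem; stems beginning with d- insert -ez- after the first vowel; stems beginning with k- or m- add -ast.
So susdisu → susdisuuv.

susdisuuv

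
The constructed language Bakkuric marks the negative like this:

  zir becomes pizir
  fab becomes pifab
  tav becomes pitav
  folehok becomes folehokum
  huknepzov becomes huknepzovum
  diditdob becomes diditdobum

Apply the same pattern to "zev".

"zev" has 1 vowel. The stems with 1 vowel (zir → pizir, fab → pifab, tav → pitav) add the prefix pi-.
The other pattern: stems with 3 vowels add -um.
So zev → pizev.

pizev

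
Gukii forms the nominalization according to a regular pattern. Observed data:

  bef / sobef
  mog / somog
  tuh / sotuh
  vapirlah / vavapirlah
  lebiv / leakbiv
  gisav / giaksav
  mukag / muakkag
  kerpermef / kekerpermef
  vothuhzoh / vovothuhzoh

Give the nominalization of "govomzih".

gogovomzih

mog and mukag both end in -g yet inflect differently (somog, muakkag), so the final letter is not what conditions the rule; the number of vowels is.
"govomzih" has 3 vowels. The stems with 3 vowels (vapirlah → vavapirlah, vothuhzoh → vovothuhzoh, kerpermef → kekerpermef) repeat the first consonant+vowel as a prefix.
So govomzih → gogovomzih.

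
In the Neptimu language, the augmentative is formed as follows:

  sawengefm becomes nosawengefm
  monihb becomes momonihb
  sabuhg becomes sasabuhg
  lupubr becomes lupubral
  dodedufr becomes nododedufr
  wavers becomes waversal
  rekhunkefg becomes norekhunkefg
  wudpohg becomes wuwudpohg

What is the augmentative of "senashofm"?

nosenashofm

"senashofm" has second-to-last letter 'f'. The stems whose second-to-last letter is 'f' (sawengefm → nosawengefm, dodedufr → nododedufr, rekhunkefg → norekhunkefg) add the prefix no-.
The other patterns: stems whose second-to-last letter is 'h' repeat the first consonant+vowel as a prefix; stems whose second-to-last letter is 'b' or 'r' add -al.
So senashofm → nosenashofm.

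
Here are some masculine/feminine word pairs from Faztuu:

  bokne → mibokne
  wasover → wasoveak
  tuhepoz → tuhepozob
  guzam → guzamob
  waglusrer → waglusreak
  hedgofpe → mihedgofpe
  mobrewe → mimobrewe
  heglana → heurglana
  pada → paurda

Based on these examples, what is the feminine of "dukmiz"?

dukmizob

"dukmiz" ends in -z. The one such stem in the data (tuhepoz → tuhepozob) adds -ob, so the same rule applies.
The other patterns: stems ending in -r drop the final letter and add -ak; stems ending in -e add the prefix mi-; stems ending in -a insert -ur- after the first vowel.
So dukmiz → dukmizob.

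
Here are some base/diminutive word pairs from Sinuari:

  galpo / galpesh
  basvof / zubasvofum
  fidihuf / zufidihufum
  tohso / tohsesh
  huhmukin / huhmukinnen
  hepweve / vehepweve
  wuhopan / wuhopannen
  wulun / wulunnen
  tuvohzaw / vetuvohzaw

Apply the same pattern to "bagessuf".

zubagessufum

fidihuf and wulun both have last vowel 'u' yet inflect differently (zufidihufum, wulunnen), so the last vowel is not what conditions the rule; the final letter is.
"bagessuf" ends in -f. The stems ending in -f (fidihuf → zufidihufum, basvof → zubasvofum) add zu- … -um around the stem.
The other patterns: stems ending in -n double the final consonant and add -en; stems ending in -o drop the final letter and add -esh; stems ending in -e or -w add the prefix ve-.
So bagessuf → zubagessufum.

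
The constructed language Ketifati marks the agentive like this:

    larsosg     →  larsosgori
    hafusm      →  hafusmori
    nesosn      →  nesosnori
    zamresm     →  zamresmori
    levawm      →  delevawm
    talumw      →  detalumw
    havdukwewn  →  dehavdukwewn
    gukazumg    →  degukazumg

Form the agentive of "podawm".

hafusm and levawm both end in -m yet inflect differently (hafusmori, delevawm), so the final letter is not what conditions the rule; the second-to-last letter is.
"podawm" has second-to-last letter 'w'. The stems whose second-to-last letter is 'w' (levawm → delevawm, havdukwewn → dehavdukwewn) add the prefix de-.
So podawm → depodawm.

depodawm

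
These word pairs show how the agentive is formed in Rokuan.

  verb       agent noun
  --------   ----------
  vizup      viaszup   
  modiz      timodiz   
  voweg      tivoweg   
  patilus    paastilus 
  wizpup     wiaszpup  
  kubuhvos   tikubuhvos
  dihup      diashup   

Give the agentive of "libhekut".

liasbhekut

"libhekut" has last vowel 'u'. The stems whose last vowel is 'u' (vizup → viaszup, dihup → diashup, patilus → paastilus) insert -as- after the first vowel.
The other pattern: stems whose last vowel is 'e', 'i' or 'o' add the prefix ti-.
So libhekut → liasbhekut.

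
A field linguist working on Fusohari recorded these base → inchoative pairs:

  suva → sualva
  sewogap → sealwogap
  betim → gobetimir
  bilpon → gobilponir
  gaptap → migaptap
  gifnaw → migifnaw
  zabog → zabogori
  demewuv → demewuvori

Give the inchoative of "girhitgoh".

migirhitgoh

sewogap and gaptap both end in -p yet inflect differently (sealwogap, migaptap), so the final letter is not what conditions the rule; the first letter is.
"girhitgoh" begins with g-. The stems beginning with g- (gaptap → migaptap, gifnaw → migifnaw) add the prefix mi-.
So girhitgoh → migirhitgoh.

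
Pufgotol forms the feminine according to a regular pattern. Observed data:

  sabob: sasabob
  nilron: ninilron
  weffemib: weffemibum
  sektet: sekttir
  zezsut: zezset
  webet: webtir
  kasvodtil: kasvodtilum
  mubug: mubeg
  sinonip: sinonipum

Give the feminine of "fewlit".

fewlitum

sabob and weffemib both end in -b yet inflect differently (sasabob, weffemibum), so the final letter is not what conditions the rule; the last vowel is.
"fewlit" has last vowel 'i'. The stems whose last vowel is 'i' (sinonip → sinonipum, kasvodtil → kasvodtilum, weffemib → weffemibum) add -um.
So fewlit → fewlitum.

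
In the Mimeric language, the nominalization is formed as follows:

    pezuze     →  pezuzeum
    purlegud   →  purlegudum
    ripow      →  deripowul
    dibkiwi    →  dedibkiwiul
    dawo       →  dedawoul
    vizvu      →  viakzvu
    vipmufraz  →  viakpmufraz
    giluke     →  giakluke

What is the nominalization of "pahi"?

"pahi" begins with p-. The stems beginning with p- (pezuze → pezuzeum, purlegud → purlegudum) add -um.
So pahi → pahium.

pahium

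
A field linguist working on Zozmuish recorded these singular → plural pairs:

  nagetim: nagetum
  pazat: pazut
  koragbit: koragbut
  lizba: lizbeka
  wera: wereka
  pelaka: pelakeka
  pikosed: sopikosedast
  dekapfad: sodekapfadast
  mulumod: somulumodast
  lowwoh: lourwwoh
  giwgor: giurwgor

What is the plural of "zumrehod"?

sozumrehodast

"zumrehod" ends in -d. The stems ending in -d (pikosed → sopikosedast, dekapfad → sodekapfadast, mulumod → somulumodast) add so- … -ast around the stem.
The other patterns: stems ending in -m or -t change the last vowel to 'u'; stems ending in -a drop the final letter and add -eka; stems ending in -h or -r insert -ur- after the first vowel.
So zumrehod → sozumrehodast.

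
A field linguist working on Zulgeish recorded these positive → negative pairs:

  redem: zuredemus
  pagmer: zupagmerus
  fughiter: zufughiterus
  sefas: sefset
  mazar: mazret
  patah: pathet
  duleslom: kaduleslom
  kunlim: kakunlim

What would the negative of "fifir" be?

pagmer and mazar both end in -r yet inflect differently (zupagmerus, mazret), so the final letter is not what conditions the rule; the last vowel is.
"fifir" has last vowel 'i'. The one such stem in the data (kunlim → kakunlim) adds the prefix ka-, so the same rule applies.
The other patterns: stems whose last vowel is 'e' add zu- … -us around the stem; stems whose last vowel is 'a' delete the last vowel and add -et.
So fifir → kafifir.

kafifir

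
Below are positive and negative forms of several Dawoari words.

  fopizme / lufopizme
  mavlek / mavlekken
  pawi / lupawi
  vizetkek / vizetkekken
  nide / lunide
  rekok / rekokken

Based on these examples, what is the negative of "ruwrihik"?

ruwrihikken

nide and mavlek both have last vowel 'e' yet inflect differently (lunide, mavlekken), so the last vowel is not what conditions the rule; whether the stem ends in a vowel or a consonant is.
"ruwrihik" ends in a consonant. The stems ending in a consonant (rekok → rekokken, mavlek → mavlekken, vizetkek → vizetkekken) double the final consonant and add -en.
The other pattern: stems ending in a vowel add the prefix lu-.
So ruwrihik → ruwrihikken.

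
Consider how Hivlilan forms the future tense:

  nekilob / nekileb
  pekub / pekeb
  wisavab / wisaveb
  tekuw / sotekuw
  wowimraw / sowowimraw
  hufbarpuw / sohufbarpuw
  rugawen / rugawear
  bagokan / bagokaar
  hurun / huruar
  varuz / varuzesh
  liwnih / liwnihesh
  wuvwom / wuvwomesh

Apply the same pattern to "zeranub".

pekub and tekuw both have last vowel 'u' yet inflect differently (pekeb, sotekuw), so the last vowel is not what conditions the rule; the final letter is.
"zeranub" ends in -b. The stems ending in -b (nekilob → nekileb, pekub → pekeb, wisavab → wisaveb) change the last vowel to 'e'.
So zeranub → zeraneb.

zeraneb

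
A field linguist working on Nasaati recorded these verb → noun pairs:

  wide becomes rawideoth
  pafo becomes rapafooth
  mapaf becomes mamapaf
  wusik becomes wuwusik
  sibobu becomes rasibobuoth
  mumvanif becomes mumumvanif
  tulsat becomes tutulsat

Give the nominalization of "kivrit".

wusik and wide both begin with w- yet inflect differently (wuwusik, rawideoth), so the first letter is not what conditions the rule; whether the stem ends in a vowel or a consonant is.
"kivrit" ends in a consonant. The stems ending in a consonant (wusik → wuwusik, mumvanif → mumumvanif, mapaf → mamapaf) repeat the first consonant+vowel as a prefix.
The other pattern: stems ending in a vowel add ra- … -oth around the stem.
So kivrit → kikivrit.

kikivrit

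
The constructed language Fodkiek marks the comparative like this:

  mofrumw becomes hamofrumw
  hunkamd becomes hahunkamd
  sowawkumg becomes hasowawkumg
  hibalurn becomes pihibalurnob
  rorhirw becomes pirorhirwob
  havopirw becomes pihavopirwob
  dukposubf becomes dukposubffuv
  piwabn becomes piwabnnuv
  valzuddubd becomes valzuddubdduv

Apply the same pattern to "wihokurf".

piwihokurfob

mofrumw and rorhirw both end in -w yet inflect differently (hamofrumw, pirorhirwob), so the final letter is not what conditions the rule; the second-to-last letter is.
"wihokurf" has second-to-last letter 'r'. The stems whose second-to-last letter is 'r' (hibalurn → pihibalurnob, rorhirw → pirorhirwob, havopirw → pihavopirwob) add pi- … -ob around the stem.
The other patterns: stems whose second-to-last letter is 'm' add the prefix ha-; stems whose second-to-last letter is 'b' double the final consonant and add -uv.
So wihokurf → piwihokurfob.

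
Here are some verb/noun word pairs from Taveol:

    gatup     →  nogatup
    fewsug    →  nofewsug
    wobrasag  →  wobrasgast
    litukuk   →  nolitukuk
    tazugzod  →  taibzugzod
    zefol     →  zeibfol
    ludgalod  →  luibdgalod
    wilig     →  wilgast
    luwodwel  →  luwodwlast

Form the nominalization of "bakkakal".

fewsug and wilig both end in -g yet inflect differently (nofewsug, wilgast), so the final letter is not what conditions the rule; the last vowel is.
"bakkakal" has last vowel 'a'. The one such stem in the data (wobrasag → wobrasgast) deletes the last vowel and adds -ast (as do wilig, luwodwel), so the same rule applies.
The other patterns: stems whose last vowel is 'u' add the prefix no-; stems whose last vowel is 'o' insert -ib- after the first vowel.
So bakkakal → bakkaklast.

bakkaklast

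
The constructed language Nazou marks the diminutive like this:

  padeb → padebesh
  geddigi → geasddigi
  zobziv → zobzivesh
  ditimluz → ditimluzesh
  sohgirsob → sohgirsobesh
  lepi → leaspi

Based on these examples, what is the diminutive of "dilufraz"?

dilufrazesh

zobziv and lepi both have last vowel 'i' yet inflect differently (zobzivesh, leaspi), so the last vowel is not what conditions the rule; whether the stem ends in a vowel or a consonant is.
"dilufraz" ends in a consonant. The stems ending in a consonant (padeb → padebesh, ditimluz → ditimluzesh, zobziv → zobzivesh) add -esh.
So dilufraz → dilufrazesh.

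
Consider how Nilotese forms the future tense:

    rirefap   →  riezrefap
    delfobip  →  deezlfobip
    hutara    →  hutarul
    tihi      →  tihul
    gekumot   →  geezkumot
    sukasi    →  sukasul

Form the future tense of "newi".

sukasi and delfobip both have last vowel 'i' yet inflect differently (sukasul, deezlfobip), so the last vowel is not what conditions the rule; whether the stem ends in a vowel or a consonant is.
"newi" ends in a vowel. The stems ending in a vowel (hutara → hutarul, sukasi → sukasul, tihi → tihul) drop the final letter and add -ul.
The other pattern: stems ending in a consonant insert -ez- after the first vowel.
So newi → newul.

newul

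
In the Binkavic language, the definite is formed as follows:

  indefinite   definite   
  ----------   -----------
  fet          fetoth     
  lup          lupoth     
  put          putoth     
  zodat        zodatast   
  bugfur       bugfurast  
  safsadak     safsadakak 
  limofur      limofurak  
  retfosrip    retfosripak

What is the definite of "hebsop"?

hebsopast

fet and zodat both end in -t yet inflect differently (fetoth, zodatast), so the final letter is not what conditions the rule; the number of vowels is.
"hebsop" has 2 vowels. The stems with 2 vowels (zodat → zodatast, bugfur → bugfurast) add -ast.
The other patterns: stems with 1 vowel add -oth; stems with 3 vowels add -ak.
So hebsop → hebsopast.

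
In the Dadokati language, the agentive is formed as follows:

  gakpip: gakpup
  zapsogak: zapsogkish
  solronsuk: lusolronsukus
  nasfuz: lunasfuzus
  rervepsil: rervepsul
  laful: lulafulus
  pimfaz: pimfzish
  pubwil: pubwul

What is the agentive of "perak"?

perkish

"perak" has last vowel 'a'. The stems whose last vowel is 'a' (pimfaz → pimfzish, zapsogak → zapsogkish) delete the last vowel and add -ish.
The other patterns: stems whose last vowel is 'i' change the last vowel to 'u'; stems whose last vowel is 'u' add lu- … -us around the stem.
So perak → perkish.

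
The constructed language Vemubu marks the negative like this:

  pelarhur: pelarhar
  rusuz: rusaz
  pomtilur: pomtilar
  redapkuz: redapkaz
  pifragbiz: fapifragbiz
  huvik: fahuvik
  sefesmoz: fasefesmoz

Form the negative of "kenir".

"kenir" has last vowel 'i'. The stems whose last vowel is 'i' (pifragbiz → fapifragbiz, huvik → fahuvik) add the prefix fa-.
The other pattern: stems whose last vowel is 'u' change the last vowel to 'a'.
So kenir → fakenir.

fakenir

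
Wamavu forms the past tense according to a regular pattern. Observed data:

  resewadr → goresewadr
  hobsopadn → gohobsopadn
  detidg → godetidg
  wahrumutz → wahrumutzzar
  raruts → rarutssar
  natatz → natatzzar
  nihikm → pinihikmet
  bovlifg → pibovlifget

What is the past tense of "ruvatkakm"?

piruvatkakmet

detidg and bovlifg both end in -g yet inflect differently (godetidg, pibovlifget), so the final letter is not what conditions the rule; the second-to-last letter is.
"ruvatkakm" has second-to-last letter 'k'. The one such stem in the data (nihikm → pinihikmet) adds pi- … -et around the stem, so the same rule applies.
So ruvatkakm → piruvatkakmet.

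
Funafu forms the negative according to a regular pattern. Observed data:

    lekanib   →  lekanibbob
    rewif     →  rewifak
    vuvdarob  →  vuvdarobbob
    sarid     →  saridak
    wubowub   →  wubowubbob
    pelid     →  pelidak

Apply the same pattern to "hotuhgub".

hotuhgubbob

lekanib and sarid both have last vowel 'i' yet inflect differently (lekanibbob, saridak), so the last vowel is not what conditions the rule; the final letter is.
"hotuhgub" ends in -b. The stems ending in -b (wubowub → wubowubbob, lekanib → lekanibbob, vuvdarob → vuvdarobbob) double the final consonant and add -ob.
The other pattern: stems ending in -d or -f add -ak.
So hotuhgub → hotuhgubbob.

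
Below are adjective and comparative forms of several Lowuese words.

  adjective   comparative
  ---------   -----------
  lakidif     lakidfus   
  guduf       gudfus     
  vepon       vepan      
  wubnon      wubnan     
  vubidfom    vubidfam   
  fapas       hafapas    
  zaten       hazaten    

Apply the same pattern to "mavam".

hamavam

vepon and zaten both end in -n yet inflect differently (vepan, hazaten), so the final letter is not what conditions the rule; the last vowel is.
"mavam" has last vowel 'a'. The one such stem in the data (fapas → hafapas) adds the prefix ha-, so the same rule applies.
So mavam → hamavam.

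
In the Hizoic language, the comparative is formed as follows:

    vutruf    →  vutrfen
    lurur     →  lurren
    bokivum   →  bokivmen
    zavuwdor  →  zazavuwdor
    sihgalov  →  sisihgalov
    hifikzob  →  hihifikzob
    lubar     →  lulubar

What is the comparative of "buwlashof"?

lurur and zavuwdor both end in -r yet inflect differently (lurren, zazavuwdor), so the final letter is not what conditions the rule; the last vowel is.
"buwlashof" has last vowel 'o'. The stems whose last vowel is 'o' (zavuwdor → zazavuwdor, sihgalov → sisihgalov, hifikzob → hihifikzob) repeat the first consonant+vowel as a prefix.
The other pattern: stems whose last vowel is 'u' delete the last vowel and add -en.
So buwlashof → bubuwlashof.

bubuwlashof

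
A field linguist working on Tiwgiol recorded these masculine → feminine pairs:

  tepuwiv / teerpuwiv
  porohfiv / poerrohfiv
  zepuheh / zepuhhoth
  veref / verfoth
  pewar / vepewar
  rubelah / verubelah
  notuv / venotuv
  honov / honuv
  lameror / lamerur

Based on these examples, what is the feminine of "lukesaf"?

"lukesaf" has last vowel 'a'. The stems whose last vowel is 'a' (pewar → vepewar, rubelah → verubelah) add the prefix ve-.
So lukesaf → velukesaf.

velukesaf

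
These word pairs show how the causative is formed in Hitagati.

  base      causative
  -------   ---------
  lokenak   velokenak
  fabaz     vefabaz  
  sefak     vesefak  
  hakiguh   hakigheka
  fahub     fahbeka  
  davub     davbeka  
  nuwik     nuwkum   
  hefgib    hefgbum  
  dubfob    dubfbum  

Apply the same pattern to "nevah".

"nevah" has last vowel 'a'. The stems whose last vowel is 'a' (lokenak → velokenak, fabaz → vefabaz, sefak → vesefak) add the prefix ve-.
The other patterns: stems whose last vowel is 'u' delete the last vowel and add -eka; stems whose last vowel is 'i' or 'o' delete the last vowel and add -um.
So nevah → venevah.

venevah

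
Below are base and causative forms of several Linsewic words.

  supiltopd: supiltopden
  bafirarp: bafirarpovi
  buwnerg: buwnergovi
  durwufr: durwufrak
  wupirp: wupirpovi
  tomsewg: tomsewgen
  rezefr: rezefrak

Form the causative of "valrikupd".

"valrikupd" has second-to-last letter 'p'. The one such stem in the data (supiltopd → supiltopden) adds -en, so the same rule applies.
The other patterns: stems whose second-to-last letter is 'r' add -ovi; stems whose second-to-last letter is 'f' add -ak.
So valrikupd → valrikupden.

valrikupden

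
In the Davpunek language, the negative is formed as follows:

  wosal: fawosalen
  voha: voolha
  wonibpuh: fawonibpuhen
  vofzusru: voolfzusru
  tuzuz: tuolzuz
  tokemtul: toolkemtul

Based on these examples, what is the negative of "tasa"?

wosal and tokemtul both end in -l yet inflect differently (fawosalen, toolkemtul), so the final letter is not what conditions the rule; the first letter is.
"tasa" begins with t-. The stems beginning with t- (tuzuz → tuolzuz, tokemtul → toolkemtul) insert -ol- after the first vowel.
So tasa → taolsa.

taolsa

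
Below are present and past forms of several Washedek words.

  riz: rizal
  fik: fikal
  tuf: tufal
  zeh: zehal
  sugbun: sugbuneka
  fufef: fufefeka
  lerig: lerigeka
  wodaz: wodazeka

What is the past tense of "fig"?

figal

tuf and fufef both end in -f yet inflect differently (tufal, fufefeka), so the final letter is not what conditions the rule; the number of vowels is.
"fig" has 1 vowel. The stems with 1 vowel (riz → rizal, fik → fikal, tuf → tufal) add -al.
So fig → figal.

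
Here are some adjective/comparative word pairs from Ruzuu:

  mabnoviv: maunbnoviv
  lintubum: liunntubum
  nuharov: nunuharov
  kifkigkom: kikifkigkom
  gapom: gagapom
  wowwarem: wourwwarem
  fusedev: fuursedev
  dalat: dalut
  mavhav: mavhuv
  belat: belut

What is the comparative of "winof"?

wiwinof

mabnoviv and nuharov both end in -v yet inflect differently (maunbnoviv, nunuharov), so the final letter is not what conditions the rule; the last vowel is.
"winof" has last vowel 'o'. The stems whose last vowel is 'o' (nuharov → nunuharov, kifkigkom → kikifkigkom, gapom → gagapom) repeat the first consonant+vowel as a prefix.
The other patterns: stems whose last vowel is 'i' or 'u' insert -un- after the first vowel; stems whose last vowel is 'e' insert -ur- after the first vowel; stems whose last vowel is 'a' change the last vowel to 'u'.
So winof → wiwinof.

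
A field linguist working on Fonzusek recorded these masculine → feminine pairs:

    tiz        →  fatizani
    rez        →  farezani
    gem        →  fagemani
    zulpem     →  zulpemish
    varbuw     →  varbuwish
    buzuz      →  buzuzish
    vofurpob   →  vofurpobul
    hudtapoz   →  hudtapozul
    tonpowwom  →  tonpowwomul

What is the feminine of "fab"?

fafabani

gem and zulpem both end in -m yet inflect differently (fagemani, zulpemish), so the final letter is not what conditions the rule; the number of vowels is.
"fab" has 1 vowel. The stems with 1 vowel (tiz → fatizani, rez → farezani, gem → fagemani) add fa- … -ani around the stem.
The other patterns: stems with 2 vowels add -ish; stems with 3 vowels add -ul.
So fab → fafabani.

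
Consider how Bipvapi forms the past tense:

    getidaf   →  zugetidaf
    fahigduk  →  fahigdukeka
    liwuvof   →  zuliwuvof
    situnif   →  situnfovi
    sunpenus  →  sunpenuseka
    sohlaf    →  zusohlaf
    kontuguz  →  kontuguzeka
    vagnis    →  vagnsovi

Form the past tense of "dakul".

sunpenus and vagnis both end in -s yet inflect differently (sunpenuseka, vagnsovi), so the final letter is not what conditions the rule; the last vowel is.
"dakul" has last vowel 'u'. The stems whose last vowel is 'u' (fahigduk → fahigdukeka, kontuguz → kontuguzeka, sunpenus → sunpenuseka) add -eka.
So dakul → dakuleka.

dakuleka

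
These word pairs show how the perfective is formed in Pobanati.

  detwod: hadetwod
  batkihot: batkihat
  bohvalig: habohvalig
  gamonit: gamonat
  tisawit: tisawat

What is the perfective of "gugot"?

gamonit and bohvalig both have last vowel 'i' yet inflect differently (gamonat, habohvalig), so the last vowel is not what conditions the rule; the final letter is.
"gugot" ends in -t. The stems ending in -t (batkihot → batkihat, gamonit → gamonat, tisawit → tisawat) change the last vowel to 'a'.
So gugot → gugat.

gugat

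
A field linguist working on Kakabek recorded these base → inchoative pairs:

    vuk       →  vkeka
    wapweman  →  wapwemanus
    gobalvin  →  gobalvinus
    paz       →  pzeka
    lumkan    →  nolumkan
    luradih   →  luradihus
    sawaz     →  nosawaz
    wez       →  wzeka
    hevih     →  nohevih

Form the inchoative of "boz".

wez and sawaz both end in -z yet inflect differently (wzeka, nosawaz), so the final letter is not what conditions the rule; the number of vowels is.
"boz" has 1 vowel. The stems with 1 vowel (vuk → vkeka, wez → wzeka, paz → pzeka) delete the last vowel and add -eka.
The other patterns: stems with 2 vowels add the prefix no-; stems with 3 vowels add -us.
So boz → bzeka.

bzeka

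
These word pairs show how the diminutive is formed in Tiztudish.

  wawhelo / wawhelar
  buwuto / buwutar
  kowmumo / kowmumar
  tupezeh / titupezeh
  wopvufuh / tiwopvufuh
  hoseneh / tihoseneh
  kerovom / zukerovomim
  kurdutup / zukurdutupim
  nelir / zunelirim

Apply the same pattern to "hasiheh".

tihasiheh

wawhelo and kerovom both have last vowel 'o' yet inflect differently (wawhelar, zukerovomim), so the last vowel is not what conditions the rule; the final letter is.
"hasiheh" ends in -h. The stems ending in -h (tupezeh → titupezeh, wopvufuh → tiwopvufuh, hoseneh → tihoseneh) add the prefix ti-.
So hasiheh → tihasiheh.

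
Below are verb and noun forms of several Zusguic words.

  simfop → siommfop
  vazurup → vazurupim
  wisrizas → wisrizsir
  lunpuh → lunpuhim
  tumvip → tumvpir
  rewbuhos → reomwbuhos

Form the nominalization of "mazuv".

mazuvim

"mazuv" has last vowel 'u'. The stems whose last vowel is 'u' (vazurup → vazurupim, lunpuh → lunpuhim) add -im.
So mazuv → mazuvim.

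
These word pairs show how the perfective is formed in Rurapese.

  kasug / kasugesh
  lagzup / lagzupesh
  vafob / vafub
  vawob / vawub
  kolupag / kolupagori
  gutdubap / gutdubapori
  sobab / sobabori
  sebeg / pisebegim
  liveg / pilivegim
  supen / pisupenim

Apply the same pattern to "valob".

valub

kasug and kolupag both end in -g yet inflect differently (kasugesh, kolupagori), so the final letter is not what conditions the rule; the last vowel is.
"valob" has last vowel 'o'. The stems whose last vowel is 'o' (vafob → vafub, vawob → vawub) change the last vowel to 'u'.
The other patterns: stems whose last vowel is 'u' add -esh; stems whose last vowel is 'a' add -ori; stems whose last vowel is 'e' add pi- … -im around the stem.
So valob → valub.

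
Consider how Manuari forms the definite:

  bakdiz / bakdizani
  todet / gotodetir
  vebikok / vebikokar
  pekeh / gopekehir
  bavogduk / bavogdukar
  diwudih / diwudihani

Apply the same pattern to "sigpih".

sigpihani

diwudih and pekeh both end in -h yet inflect differently (diwudihani, gopekehir), so the final letter is not what conditions the rule; the last vowel is.
"sigpih" has last vowel 'i'. The stems whose last vowel is 'i' (diwudih → diwudihani, bakdiz → bakdizani) add -ani.
The other patterns: stems whose last vowel is 'e' add go- … -ir around the stem; stems whose last vowel is 'o' or 'u' add -ar.
So sigpih → sigpihani.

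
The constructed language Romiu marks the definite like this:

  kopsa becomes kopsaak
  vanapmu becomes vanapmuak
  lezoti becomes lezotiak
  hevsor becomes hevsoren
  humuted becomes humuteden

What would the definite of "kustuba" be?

kustubaak

"kustuba" ends in a vowel. The stems ending in a vowel (lezoti → lezotiak, kopsa → kopsaak, vanapmu → vanapmuak) add -ak.
The other pattern: stems ending in a consonant add -en.
So kustuba → kustubaak.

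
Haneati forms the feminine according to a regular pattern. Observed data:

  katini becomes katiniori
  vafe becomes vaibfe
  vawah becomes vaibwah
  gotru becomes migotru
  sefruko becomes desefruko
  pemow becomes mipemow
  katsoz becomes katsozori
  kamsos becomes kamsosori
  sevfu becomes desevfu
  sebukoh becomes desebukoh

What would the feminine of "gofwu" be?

"gofwu" begins with g-. The one such stem in the data (gotru → migotru) adds the prefix mi-, so the same rule applies.
The other patterns: stems beginning with v- insert -ib- after the first vowel; stems beginning with s- add the prefix de-; stems beginning with k- add -ori.
So gofwu → migofwu.

migofwu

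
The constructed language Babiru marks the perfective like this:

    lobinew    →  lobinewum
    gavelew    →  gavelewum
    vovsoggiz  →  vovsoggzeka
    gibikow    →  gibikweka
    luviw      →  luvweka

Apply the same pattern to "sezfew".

"sezfew" has last vowel 'e'. The stems whose last vowel is 'e' (lobinew → lobinewum, gavelew → gavelewum) add -um.
The other pattern: stems whose last vowel is 'i' or 'o' delete the last vowel and add -eka.
So sezfew → sezfewum.

sezfewum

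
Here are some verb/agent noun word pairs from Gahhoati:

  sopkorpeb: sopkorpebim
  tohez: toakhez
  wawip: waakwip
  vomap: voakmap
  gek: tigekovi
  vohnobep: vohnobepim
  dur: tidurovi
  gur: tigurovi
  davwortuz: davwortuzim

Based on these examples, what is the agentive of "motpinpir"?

wawip and vohnobep both end in -p yet inflect differently (waakwip, vohnobepim), so the final letter is not what conditions the rule; the number of vowels is.
"motpinpir" has 3 vowels. The stems with 3 vowels (sopkorpeb → sopkorpebim, vohnobep → vohnobepim, davwortuz → davwortuzim) add -im.
The other patterns: stems with 1 vowel add ti- … -ovi around the stem; stems with 2 vowels insert -ak- after the first vowel.
So motpinpir → motpinpirim.

motpinpirim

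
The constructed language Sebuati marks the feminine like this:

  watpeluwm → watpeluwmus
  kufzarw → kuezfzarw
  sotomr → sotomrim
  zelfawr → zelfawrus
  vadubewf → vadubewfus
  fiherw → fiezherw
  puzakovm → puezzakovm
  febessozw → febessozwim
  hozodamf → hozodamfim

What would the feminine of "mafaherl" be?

watpeluwm and puzakovm both end in -m yet inflect differently (watpeluwmus, puezzakovm), so the final letter is not what conditions the rule; the second-to-last letter is.
"mafaherl" has second-to-last letter 'r'. The stems whose second-to-last letter is 'r' (kufzarw → kuezfzarw, fiherw → fiezherw) insert -ez- after the first vowel.
So mafaherl → maezfaherl.

maezfaherl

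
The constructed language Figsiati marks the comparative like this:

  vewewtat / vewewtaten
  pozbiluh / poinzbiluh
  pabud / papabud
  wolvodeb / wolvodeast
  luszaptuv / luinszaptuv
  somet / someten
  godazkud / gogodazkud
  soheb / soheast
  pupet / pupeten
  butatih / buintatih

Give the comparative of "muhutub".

"muhutub" ends in -b. The stems ending in -b (wolvodeb → wolvodeast, soheb → soheast) drop the final letter and add -ast.
So muhutub → muhutuast.

muhutuast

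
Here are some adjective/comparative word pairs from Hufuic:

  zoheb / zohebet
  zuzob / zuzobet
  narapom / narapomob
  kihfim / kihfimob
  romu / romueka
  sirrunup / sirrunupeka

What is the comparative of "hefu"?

hefueka

zuzob and narapom both have last vowel 'o' yet inflect differently (zuzobet, narapomob), so the last vowel is not what conditions the rule; the final letter is.
"hefu" ends in -u. The one such stem in the data (romu → romueka) adds -eka, so the same rule applies.
The other patterns: stems ending in -b add -et; stems ending in -m add -ob.
So hefu → hefueka.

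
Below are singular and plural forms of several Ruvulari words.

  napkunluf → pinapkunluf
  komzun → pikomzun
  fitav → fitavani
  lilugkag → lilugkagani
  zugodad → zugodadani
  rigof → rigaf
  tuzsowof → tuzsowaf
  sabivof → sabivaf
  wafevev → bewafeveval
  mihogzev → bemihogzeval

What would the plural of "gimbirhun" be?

napkunluf and rigof both end in -f yet inflect differently (pinapkunluf, rigaf), so the final letter is not what conditions the rule; the last vowel is.
"gimbirhun" has last vowel 'u'. The stems whose last vowel is 'u' (napkunluf → pinapkunluf, komzun → pikomzun) add the prefix pi-.
The other patterns: stems whose last vowel is 'a' add -ani; stems whose last vowel is 'o' change the last vowel to 'a'; stems whose last vowel is 'e' add be- … -al around the stem.
So gimbirhun → pigimbirhun.

pigimbirhun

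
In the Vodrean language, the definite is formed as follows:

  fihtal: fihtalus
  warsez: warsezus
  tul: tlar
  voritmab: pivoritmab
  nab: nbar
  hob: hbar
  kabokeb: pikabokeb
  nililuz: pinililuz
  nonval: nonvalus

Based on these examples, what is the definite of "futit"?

futitus

"futit" has 2 vowels. The stems with 2 vowels (nonval → nonvalus, warsez → warsezus, fihtal → fihtalus) add -us.
The other patterns: stems with 1 vowel delete the last vowel and add -ar; stems with 3 vowels add the prefix pi-.
So futit → futitus.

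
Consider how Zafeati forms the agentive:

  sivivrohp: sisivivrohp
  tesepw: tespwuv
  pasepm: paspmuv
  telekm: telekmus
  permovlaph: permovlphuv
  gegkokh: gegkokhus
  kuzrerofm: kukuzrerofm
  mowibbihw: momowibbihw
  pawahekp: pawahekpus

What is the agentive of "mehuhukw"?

telekm and kuzrerofm both end in -m yet inflect differently (telekmus, kukuzrerofm), so the final letter is not what conditions the rule; the second-to-last letter is.
"mehuhukw" has second-to-last letter 'k'. The stems whose second-to-last letter is 'k' (telekm → telekmus, gegkokh → gegkokhus, pawahekp → pawahekpus) add -us.
The other patterns: stems whose second-to-last letter is 'f' or 'h' repeat the first consonant+vowel as a prefix; stems whose second-to-last letter is 'p' delete the last vowel and add -uv.
So mehuhukw → mehuhukwus.

mehuhukwus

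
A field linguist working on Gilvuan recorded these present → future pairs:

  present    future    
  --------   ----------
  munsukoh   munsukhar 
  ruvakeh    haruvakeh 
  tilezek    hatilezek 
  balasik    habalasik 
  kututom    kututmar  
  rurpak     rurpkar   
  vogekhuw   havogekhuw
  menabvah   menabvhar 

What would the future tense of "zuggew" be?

"zuggew" has last vowel 'e'. The stems whose last vowel is 'e' (ruvakeh → haruvakeh, tilezek → hatilezek) add the prefix ha-.
So zuggew → hazuggew.

hazuggew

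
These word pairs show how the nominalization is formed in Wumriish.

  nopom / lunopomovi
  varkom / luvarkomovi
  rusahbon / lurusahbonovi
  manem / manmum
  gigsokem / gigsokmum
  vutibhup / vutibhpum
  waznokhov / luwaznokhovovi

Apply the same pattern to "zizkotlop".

luzizkotlopovi

varkom and gigsokem both end in -m yet inflect differently (luvarkomovi, gigsokmum), so the final letter is not what conditions the rule; the last vowel is.
"zizkotlop" has last vowel 'o'. The stems whose last vowel is 'o' (waznokhov → luwaznokhovovi, rusahbon → lurusahbonovi, varkom → luvarkomovi) add lu- … -ovi around the stem.
The other pattern: stems whose last vowel is 'e' or 'u' delete the last vowel and add -um.
So zizkotlop → luzizkotlopovi.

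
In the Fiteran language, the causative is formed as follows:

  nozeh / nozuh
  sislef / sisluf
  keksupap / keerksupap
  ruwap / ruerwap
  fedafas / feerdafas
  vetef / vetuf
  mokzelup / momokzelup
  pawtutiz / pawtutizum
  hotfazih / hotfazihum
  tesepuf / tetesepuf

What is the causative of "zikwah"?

"zikwah" has last vowel 'a'. The stems whose last vowel is 'a' (keksupap → keerksupap, fedafas → feerdafas, ruwap → ruerwap) insert -er- after the first vowel.
The other patterns: stems whose last vowel is 'u' repeat the first consonant+vowel as a prefix; stems whose last vowel is 'i' add -um; stems whose last vowel is 'e' change the last vowel to 'u'.
So zikwah → zierkwah.

zierkwah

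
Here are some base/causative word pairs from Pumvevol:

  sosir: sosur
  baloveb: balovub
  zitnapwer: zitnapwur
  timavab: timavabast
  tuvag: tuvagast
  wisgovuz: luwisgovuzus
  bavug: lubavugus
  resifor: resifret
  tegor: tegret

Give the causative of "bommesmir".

bommesmur

"bommesmir" has last vowel 'i'. The one such stem in the data (sosir → sosur) changes the last vowel to 'u' (as do baloveb, zitnapwer), so the same rule applies.
The other patterns: stems whose last vowel is 'a' add -ast; stems whose last vowel is 'u' add lu- … -us around the stem; stems whose last vowel is 'o' delete the last vowel and add -et.
So bommesmir → bommesmur.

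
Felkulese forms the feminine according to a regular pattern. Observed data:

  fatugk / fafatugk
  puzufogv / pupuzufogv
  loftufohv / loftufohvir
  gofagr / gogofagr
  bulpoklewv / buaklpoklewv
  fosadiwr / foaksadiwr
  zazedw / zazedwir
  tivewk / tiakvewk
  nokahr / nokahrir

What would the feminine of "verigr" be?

puzufogv and bulpoklewv both end in -v yet inflect differently (pupuzufogv, buaklpoklewv), so the final letter is not what conditions the rule; the second-to-last letter is.
"verigr" has second-to-last letter 'g'. The stems whose second-to-last letter is 'g' (puzufogv → pupuzufogv, fatugk → fafatugk, gofagr → gogofagr) repeat the first consonant+vowel as a prefix.
The other patterns: stems whose second-to-last letter is 'w' insert -ak- after the first vowel; stems whose second-to-last letter is 'd' or 'h' add -ir.
So verigr → veverigr.

veverigr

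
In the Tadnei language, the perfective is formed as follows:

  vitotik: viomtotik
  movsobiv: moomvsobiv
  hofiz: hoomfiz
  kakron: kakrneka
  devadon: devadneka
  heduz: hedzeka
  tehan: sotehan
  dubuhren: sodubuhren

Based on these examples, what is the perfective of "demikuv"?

demikveka

hofiz and heduz both end in -z yet inflect differently (hoomfiz, hedzeka), so the final letter is not what conditions the rule; the last vowel is.
"demikuv" has last vowel 'u'. The one such stem in the data (heduz → hedzeka) deletes the last vowel and adds -eka (as do kakron, devadon), so the same rule applies.
The other patterns: stems whose last vowel is 'i' insert -om- after the first vowel; stems whose last vowel is 'a' or 'e' add the prefix so-.
So demikuv → demikveka.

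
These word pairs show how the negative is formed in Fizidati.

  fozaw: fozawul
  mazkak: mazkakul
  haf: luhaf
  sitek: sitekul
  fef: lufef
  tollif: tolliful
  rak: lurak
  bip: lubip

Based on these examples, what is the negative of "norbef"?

tollif and haf both end in -f yet inflect differently (tolliful, luhaf), so the final letter is not what conditions the rule; the number of vowels is.
"norbef" has 2 vowels. The stems with 2 vowels (sitek → sitekul, mazkak → mazkakul, fozaw → fozawul) add -ul.
The other pattern: stems with 1 vowel add the prefix lu-.
So norbef → norbeful.

norbeful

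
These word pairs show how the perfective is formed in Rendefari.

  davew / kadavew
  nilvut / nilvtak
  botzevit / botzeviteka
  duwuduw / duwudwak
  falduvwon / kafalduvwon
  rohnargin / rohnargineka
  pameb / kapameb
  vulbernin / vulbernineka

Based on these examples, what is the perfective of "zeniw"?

zeniweka

botzevit and nilvut both end in -t yet inflect differently (botzeviteka, nilvtak), so the final letter is not what conditions the rule; the last vowel is.
"zeniw" has last vowel 'i'. The stems whose last vowel is 'i' (vulbernin → vulbernineka, rohnargin → rohnargineka, botzevit → botzeviteka) add -eka.
So zeniw → zeniweka.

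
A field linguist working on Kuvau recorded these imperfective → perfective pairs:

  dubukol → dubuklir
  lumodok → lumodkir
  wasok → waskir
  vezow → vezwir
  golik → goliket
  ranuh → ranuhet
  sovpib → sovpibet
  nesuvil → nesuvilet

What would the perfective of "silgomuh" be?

silgomuhet

"silgomuh" has last vowel 'u'. The one such stem in the data (ranuh → ranuhet) adds -et, so the same rule applies.
So silgomuh → silgomuhet.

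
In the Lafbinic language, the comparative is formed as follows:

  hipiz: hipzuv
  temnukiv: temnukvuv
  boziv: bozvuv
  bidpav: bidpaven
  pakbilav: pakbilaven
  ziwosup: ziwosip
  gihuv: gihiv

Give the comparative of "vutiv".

temnukiv and bidpav both end in -v yet inflect differently (temnukvuv, bidpaven), so the final letter is not what conditions the rule; the last vowel is.
"vutiv" has last vowel 'i'. The stems whose last vowel is 'i' (hipiz → hipzuv, temnukiv → temnukvuv, boziv → bozvuv) delete the last vowel and add -uv.
The other patterns: stems whose last vowel is 'a' add -en; stems whose last vowel is 'u' change the last vowel to 'i'.
So vutiv → vutvuv.

vutvuv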